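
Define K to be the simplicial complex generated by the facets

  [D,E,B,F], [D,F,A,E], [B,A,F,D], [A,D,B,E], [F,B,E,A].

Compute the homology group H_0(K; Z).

Fix the vertex order A < B < D < E < F and write every simplex with vertices in increasing order. Then dim K = 3 and the simplices of K are:

  0-simplices (5): A, B, D, E, F
  1-simplices (10): AB, AD, AE, AF, BD, BE, BF, DE, DF, EF
  2-simplices (10): ABD, ABE, ABF, ADE, ADF, AEF, BDE, BDF, BEF, DEF
  3-simplices (5): ABDE, ABDF, ABEF, ADEF, BDEF

so the chain groups are C_0 ≅ Z^5, C_1 ≅ Z^10, C_2 ≅ Z^10, C_3 ≅ Z^5.

Boundary ∂_1: C_1 → C_0 maps an edge to its endpoints' difference, ∂[p,q] = q − p.
As a 5×10 matrix over Z this has rank 4, with invariant factors (1,1,1,1).

Boundary ∂_2: C_2 → C_1 acts by ∂[p,q,r] = [q,r] − [p,r] + [p,q]. For instance
  ∂ADE = DE − AE + AD,
  ∂ABF = BF − AF + AB.
This gives a 10×10 integer matrix of rank 6; reducing to Smith normal form yields diagonal entries (1,1,1,1,1,1).

Boundary ∂_3: C_3 → C_2 sends each 3-simplex σ to the alternating sum Σ_i (−1)^i (σ with its i-th vertex removed). For instance
  ∂ABDE = BDE − ADE + ABE − ABD,
  ∂ABEF = BEF − AEF + ABF − ABE.
As a 10×5 matrix over Z this has rank 4, with invariant factors (1,1,1,1).

Computing H_k = (kernel of ∂_k) / (image of ∂_{k+1}):

  H_0: rank C_0 − rank ∂_1 = 5 − 4 = 1, and the invariant factors of ∂_1 are all 1, so H_0 ≅ Z.

H_0 ≅ Z.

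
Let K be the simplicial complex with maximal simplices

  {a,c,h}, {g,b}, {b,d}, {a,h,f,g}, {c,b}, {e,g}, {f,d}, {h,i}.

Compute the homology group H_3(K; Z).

Order the vertices as a < b < c < d < e < f < g < h < i. Listing each simplex with vertices in this order, K has dimension 3 with simplices:

  0-simplices (9): a, b, c, d, e, f, g, h, i
  1-simplices (14): ac, af, ag, ah, bc, bd, bg, ch, df, eg, fg, fh, gh, hi
  2-simplices (5): ach, afg, afh, agh, fgh
  3-simplices (1): afgh

giving chain groups C_0 ≅ Z^9, C_1 ≅ Z^14, C_2 ≅ Z^5, C_3 ≅ Z^1.

The boundary map ∂_1: C_1 → C_0 sends each edge [p,q] (with p < q) to q − p. For instance
  ∂ac = c − a.
The resulting 9×14 matrix has rank 8, and its Smith normal form has invariant factors (1,1,1,1,1,1,1,1).

Boundary ∂_2: C_2 → C_1 sends each 2-simplex [p,q,r] to [q,r] − [p,r] + [p,q]. For instance
  ∂afh = fh − ah + af,
  ∂afg = fg − ag + af.
The resulting 14×5 matrix has rank 4, and its Smith normal form has invariant factors (1,1,1,1).

The boundary map ∂_3: C_3 → C_2 sends each 3-simplex σ to the alternating sum Σ_i (−1)^i (σ with its i-th vertex removed). For instance
  ∂afgh = fgh − agh + afh − afg.
This gives a 5×1 integer matrix of rank 1; reducing to Smith normal form yields diagonal entries (1).

Computing H_k = (kernel of ∂_k) / (image of ∂_{k+1}):

  H_3: rank ker ∂_3 − rank ∂_4 = (1 − 1) − 0 = 0, and there is no ∂_4, so H_3 ≅ 0.

H_3 = 0.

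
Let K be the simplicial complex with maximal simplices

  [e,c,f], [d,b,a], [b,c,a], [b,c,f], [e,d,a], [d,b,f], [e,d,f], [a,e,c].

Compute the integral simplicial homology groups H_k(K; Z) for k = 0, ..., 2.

H_0 ≅ Z,  H_1 = 0,  H_2 ≅ Z.

Fix the vertex order a < b < c < d < e < f and write every simplex with vertices in increasing order. Then dim K = 2 and the simplices of K are:

  0-simplices (6): a, b, c, d, e, f
  1-simplices (12): ab, ac, ad, ae, bc, bd, bf, ce, cf, de, df, ef
  2-simplices (8): abc, abd, ace, ade, bcf, bdf, cef, def

so the chain groups are C_0 ≅ Z^6, C_1 ≅ Z^12, C_2 ≅ Z^8.

∂_1: C_1 → C_0 maps an edge to its endpoints' difference, ∂[p,q] = q − p. For instance
  ∂df = f − d.
As a 6×12 matrix over Z this has rank 5, with invariant factors (1,1,1,1,1).

∂_2: C_2 → C_1 sends each 2-simplex [p,q,r] to [q,r] − [p,r] + [p,q]. For instance
  ∂abd = bd − ad + ab,
  ∂cef = ef − cf + ce.
The 12×8 boundary matrix has rank 7 and Smith normal form diag(1,1,1,1,1,1,1).

Reading off H_k = ker ∂_k / im ∂_{k+1}:

  H_0: rank C_0 − rank ∂_1 = 6 − 5 = 1, and the invariant factors of ∂_1 are all 1, so H_0 ≅ Z.
  H_1: rank ker ∂_1 − rank ∂_2 = (12 − 5) − 7 = 0, and the invariant factors of ∂_2 are all 1, so H_1 ≅ 0.
  H_2: rank ker ∂_2 − rank ∂_3 = (8 − 7) − 0 = 1, and there is no ∂_3, so H_2 ≅ Z.

As a check, the Euler characteristic is 6 − 12 + 8 = 2, which agrees with 1 − 0 + 1 = 2.
(K is a triangulation of the 2-sphere S^2.)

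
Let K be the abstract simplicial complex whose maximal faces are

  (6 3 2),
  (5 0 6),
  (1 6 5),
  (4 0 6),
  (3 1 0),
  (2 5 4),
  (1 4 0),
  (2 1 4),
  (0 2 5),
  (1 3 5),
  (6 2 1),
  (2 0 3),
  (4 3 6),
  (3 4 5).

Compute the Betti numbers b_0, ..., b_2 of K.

We work with the vertex ordering 0 < 1 < 2 < 3 < 4 < 5 < 6. The simplices of K, each written with vertices in increasing order, are:

  0-simplices (7): [0], [1], [2], [3], [4], [5], [6]
  1-simplices (21): [0,1], [0,2], [0,3], [0,4], [0,5], [0,6], [1,2], [1,3], [1,4], [1,5], [1,6], [2,3], [2,4], [2,5], [2,6], [3,4], [3,5], [3,6], [4,5], [4,6], [5,6]
  2-simplices (14): [0,1,3], [0,1,4], [0,2,3], [0,2,5], [0,4,6], [0,5,6], [1,2,4], [1,2,6], [1,3,5], [1,5,6], [2,3,6], [2,4,5], [3,4,5], [3,4,6]

so the chain groups are C_0 ≅ Z^7, C_1 ≅ Z^21, C_2 ≅ Z^14.

The boundary map ∂_1: C_1 → C_0 maps an edge to its endpoints' difference, ∂[p,q] = q − p.
This gives a 7×21 integer matrix of rank 6; reducing to Smith normal form yields diagonal entries (1,1,1,1,1,1).

Boundary ∂_2: C_2 → C_1 acts by ∂[p,q,r] = [q,r] − [p,r] + [p,q]. For instance
  ∂[0,1,3] = [1,3] − [0,3] + [0,1],
  ∂[0,1,4] = [1,4] − [0,4] + [0,1].
The resulting 21×14 matrix has rank 13, and its Smith normal form has invariant factors (1,1,1,1,1,1,1,1,1,1,1,1,1).

Computing H_k = (kernel of ∂_k) / (image of ∂_{k+1}):

  H_0: rank C_0 − rank ∂_1 = 7 − 6 = 1, and the invariant factors of ∂_1 are all 1, so H_0 ≅ Z.
  H_1: rank ker ∂_1 − rank ∂_2 = (21 − 6) − 13 = 2, and the invariant factors of ∂_2 are all 1, so H_1 ≅ Z^2.
  H_2: rank ker ∂_2 − rank ∂_3 = (14 − 13) − 0 = 1, and there is no ∂_3, so H_2 ≅ Z.

(K is a triangulation of the torus T^2.)

Hence the Betti numbers are b_0 = 1, b_1 = 2, b_2 = 1.

b_0 = 1, b_1 = 2, b_2 = 1.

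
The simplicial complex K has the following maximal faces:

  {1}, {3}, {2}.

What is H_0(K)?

Order the vertices as 1 < 2 < 3. Listing each simplex with vertices in this order, K has dimension 0 with simplices:

  0-simplices (3): [1], [2], [3]

Hence C_0 ≅ Z^3.

Computing H_k = (kernel of ∂_k) / (image of ∂_{k+1}):

  H_0: rank C_0 − rank ∂_1 = 3 − 0 = 3, and there is no ∂_1, so H_0 ≅ Z^3.

H_0 = Z^3.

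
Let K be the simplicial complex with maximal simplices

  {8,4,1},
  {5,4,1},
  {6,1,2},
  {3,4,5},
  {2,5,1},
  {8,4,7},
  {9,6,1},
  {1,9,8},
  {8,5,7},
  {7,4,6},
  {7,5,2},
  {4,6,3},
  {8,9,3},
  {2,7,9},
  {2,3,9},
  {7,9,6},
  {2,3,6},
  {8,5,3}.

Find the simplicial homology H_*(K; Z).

H_0 ≅ Z,  H_1 ≅ Z ⊕ Z/2,  H_2 = 0.

K has 9 vertices, 27 edges, 18 triangles.
rank ∂_0 = 0, rank ∂_1 = 8 ⇒ b_0 = 9 − 0 − 8 = 1; all invariant factors of ∂_1 are 1 so no torsion. So H_0 = Z.
rank ∂_1 = 8, rank ∂_2 = 18 ⇒ b_1 = 27 − 8 − 18 = 1; ∂_2 has invariant factor(s) [2] giving torsion. So H_1 = Z ⊕ Z/2.
rank ∂_2 = 18, rank ∂_3 = 0 ⇒ b_2 = 18 − 18 − 0 = 0. So H_2 = 0.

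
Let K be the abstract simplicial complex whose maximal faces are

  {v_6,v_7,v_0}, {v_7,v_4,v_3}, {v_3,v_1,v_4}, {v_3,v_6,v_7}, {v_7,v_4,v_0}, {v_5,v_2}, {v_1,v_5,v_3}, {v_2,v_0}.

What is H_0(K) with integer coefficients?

Fix the vertex order v_0 < v_1 < v_2 < v_3 < v_4 < v_5 < v_6 < v_7 and write every simplex with vertices in increasing order. Then dim K = 2 and the simplices of K are:

  0-simplices (8): [v_0], [v_1], [v_2], [v_3], [v_4], [v_5], [v_6], [v_7]
  1-simplices (14): [v_0,v_2], [v_0,v_4], [v_0,v_6], [v_0,v_7], [v_1,v_3], [v_1,v_4], [v_1,v_5], [v_2,v_5], [v_3,v_4], [v_3,v_5], [v_3,v_6], [v_3,v_7], [v_4,v_7], [v_6,v_7]
  2-simplices (6): [v_0,v_4,v_7], [v_0,v_6,v_7], [v_1,v_3,v_4], [v_1,v_3,v_5], [v_3,v_4,v_7], [v_3,v_6,v_7]

giving chain groups C_0 ≅ Z^8, C_1 ≅ Z^14, C_2 ≅ Z^6.

Boundary ∂_1: C_1 → C_0 is given by ∂[p,q] = [q] − [p].
The resulting 8×14 matrix has rank 7, and its Smith normal form has invariant factors (1,1,1,1,1,1,1).

∂_2: C_2 → C_1 acts by ∂[p,q,r] = [q,r] − [p,r] + [p,q]. For instance
  ∂[v_3,v_4,v_7] = [v_4,v_7] − [v_3,v_7] + [v_3,v_4],
  ∂[v_0,v_4,v_7] = [v_4,v_7] − [v_0,v_7] + [v_0,v_4].
This gives a 14×6 integer matrix of rank 6; reducing to Smith normal form yields diagonal entries (1,1,1,1,1,1).

From H_k ≅ ker(∂_k) / im(∂_{k+1}) we obtain:

  H_0: rank C_0 − rank ∂_1 = 8 − 7 = 1, and the invariant factors of ∂_1 are all 1, so H_0 = Z.

H_0 ≅ Z.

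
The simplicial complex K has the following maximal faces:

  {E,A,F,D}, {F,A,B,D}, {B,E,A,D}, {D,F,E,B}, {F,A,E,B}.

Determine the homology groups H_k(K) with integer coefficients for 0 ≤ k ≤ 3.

H_0 = Z,  H_1 = 0,  H_2 = 0,  H_3 = Z.

Order the vertices as A < B < D < E < F. Listing each simplex with vertices in this order, K has dimension 3 with simplices:

  0-simplices (5): A, B, D, E, F
  1-simplices (10): AB, AD, AE, AF, BD, BE, BF, DE, DF, EF
  2-simplices (10): ABD, ABE, ABF, ADE, ADF, AEF, BDE, BDF, BEF, DEF
  3-simplices (5): ABDE, ABDF, ABEF, ADEF, BDEF

Hence C_0 ≅ Z^5, C_1 ≅ Z^10, C_2 ≅ Z^10, C_3 ≅ Z^5.

Boundary ∂_1: C_1 → C_0 is given by ∂[p,q] = [q] − [p]. For instance
  ∂AF = F − A.
As a 5×10 matrix over Z this has rank 4, with invariant factors (1,1,1,1).

∂_2: C_2 → C_1 acts by ∂[p,q,r] = [q,r] − [p,r] + [p,q]. For instance
  ∂AEF = EF − AF + AE,
  ∂DEF = EF − DF + DE.
The resulting 10×10 matrix has rank 6, and its Smith normal form has invariant factors (1,1,1,1,1,1).

Boundary ∂_3: C_3 → C_2 sends each 3-simplex σ to the alternating sum Σ_i (−1)^i (σ with its i-th vertex removed). For instance
  ∂ABDF = BDF − ADF + ABF − ABD,
  ∂ADEF = DEF − AEF + ADF − ADE.
This gives a 10×5 integer matrix of rank 4; reducing to Smith normal form yields diagonal entries (1,1,1,1).

From H_k ≅ ker(∂_k) / im(∂_{k+1}) we obtain:

  H_0: rank C_0 − rank ∂_1 = 5 − 4 = 1, and the invariant factors of ∂_1 are all 1, so H_0 ≅ Z.
  H_1: rank ker ∂_1 − rank ∂_2 = (10 − 4) − 6 = 0, and the invariant factors of ∂_2 are all 1, so H_1 ≅ 0.
  H_2: rank ker ∂_2 − rank ∂_3 = (10 − 6) − 4 = 0, and the invariant factors of ∂_3 are all 1, so H_2 ≅ 0.
  H_3: rank ker ∂_3 − rank ∂_4 = (5 − 4) − 0 = 1, and there is no ∂_4, so H_3 ≅ Z.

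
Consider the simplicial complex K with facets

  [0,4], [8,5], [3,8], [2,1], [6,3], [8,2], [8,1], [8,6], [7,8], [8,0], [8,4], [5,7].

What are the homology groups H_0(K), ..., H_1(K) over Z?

H_0 ≅ Z,  H_1 ≅ Z^4.

We work with the vertex ordering 0 < 1 < 2 < 3 < 4 < 5 < 6 < 7 < 8. The simplices of K, each written with vertices in increasing order, are:

  0-simplices (9): [0], [1], [2], [3], [4], [5], [6], [7], [8]
  1-simplices (12): [0,4], [0,8], [1,2], [1,8], [2,8], [3,6], [3,8], [4,8], [5,7], [5,8], [6,8], [7,8]

giving chain groups C_0 ≅ Z^9, C_1 ≅ Z^12.

The boundary map ∂_1: C_1 → C_0 sends each edge [p,q] (with p < q) to q − p.
The resulting 9×12 matrix has rank 8, and its Smith normal form has invariant factors (1,1,1,1,1,1,1,1).

From H_k ≅ ker(∂_k) / im(∂_{k+1}) we obtain:

  H_0: rank C_0 − rank ∂_1 = 9 − 8 = 1, and the invariant factors of ∂_1 are all 1, so H_0 ≅ Z.
  H_1: rank ker ∂_1 − rank ∂_2 = (12 − 8) − 0 = 4, and there is no ∂_2, so H_1 ≅ Z^4.

(K is a triangulation of a wedge of 4 circles.)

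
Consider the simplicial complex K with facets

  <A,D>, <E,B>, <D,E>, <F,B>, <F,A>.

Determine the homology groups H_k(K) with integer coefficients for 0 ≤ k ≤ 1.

H_0 = Z,  H_1 = Z.

Fix the vertex order A < B < D < E < F and write every simplex with vertices in increasing order. Then dim K = 1 and the simplices of K are:

  0-simplices (5): A, B, D, E, F
  1-simplices (5): AD, AF, BE, BF, DE

so the chain groups are C_0 ≅ Z^5, C_1 ≅ Z^5.

∂_1: C_1 → C_0 maps an edge to its endpoints' difference, ∂[p,q] = q − p.
As a 5×5 matrix over Z this has rank 4, with invariant factors (1,1,1,1).

From H_k ≅ ker(∂_k) / im(∂_{k+1}) we obtain:

  H_0: rank C_0 − rank ∂_1 = 5 − 4 = 1, and the invariant factors of ∂_1 are all 1, so H_0 ≅ Z.
  H_1: rank ker ∂_1 − rank ∂_2 = (5 − 4) − 0 = 1, and there is no ∂_2, so H_1 ≅ Z.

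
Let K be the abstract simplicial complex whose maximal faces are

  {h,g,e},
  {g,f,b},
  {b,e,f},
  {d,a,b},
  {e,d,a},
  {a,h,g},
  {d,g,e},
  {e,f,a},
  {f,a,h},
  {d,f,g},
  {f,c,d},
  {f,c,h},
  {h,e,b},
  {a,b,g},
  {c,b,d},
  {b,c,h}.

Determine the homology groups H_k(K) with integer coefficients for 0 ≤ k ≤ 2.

H_0 ≅ Z,  H_1 ≅ Z^2,  H_2 ≅ Z.

Fix the vertex order a < b < c < d < e < f < g < h and write every simplex with vertices in increasing order. Then dim K = 2 and the simplices of K are:

  0-simplices (8): a, b, c, d, e, f, g, h
  1-simplices (24): ab, ad, ae, af, ag, ah, bc, bd, be, bf, bg, bh, cd, cf, ch, de, df, dg, ef, eg, eh, fg, fh, gh
  2-simplices (16): abd, abg, ade, aef, afh, agh, bcd, bch, bef, beh, bfg, cdf, cfh, deg, dfg, egh

giving chain groups C_0 ≅ Z^8, C_1 ≅ Z^24, C_2 ≅ Z^16.

The boundary map ∂_1: C_1 → C_0 maps an edge to its endpoints' difference, ∂[p,q] = q − p. For instance
  ∂bh = h − b.
The 8×24 boundary matrix has rank 7 and Smith normal form diag(1,1,1,1,1,1,1).

The boundary map ∂_2: C_2 → C_1 maps a triangle to the signed sum of its edges. For instance
  ∂ade = de − ae + ad,
  ∂deg = eg − dg + de.
As a 24×16 matrix over Z this has rank 15, with invariant factors (1,1,1,1,1,1,1,1,1,1,1,1,1,1,1).

Reading off H_k = ker ∂_k / im ∂_{k+1}:

  H_0: rank C_0 − rank ∂_1 = 8 − 7 = 1, and the invariant factors of ∂_1 are all 1, so H_0 ≅ Z.
  H_1: rank ker ∂_1 − rank ∂_2 = (24 − 7) − 15 = 2, and the invariant factors of ∂_2 are all 1, so H_1 ≅ Z^2.
  H_2: rank ker ∂_2 − rank ∂_3 = (16 − 15) − 0 = 1, and there is no ∂_3, so H_2 ≅ Z.

As a check, the Euler characteristic is 8 − 24 + 16 = 0, which agrees with 1 − 2 + 1 = 0.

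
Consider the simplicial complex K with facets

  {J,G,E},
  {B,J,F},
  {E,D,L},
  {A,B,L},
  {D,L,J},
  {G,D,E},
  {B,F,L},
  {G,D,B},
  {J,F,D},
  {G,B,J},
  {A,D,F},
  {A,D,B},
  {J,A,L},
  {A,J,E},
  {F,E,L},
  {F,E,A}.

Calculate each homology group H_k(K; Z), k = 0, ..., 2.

Take the total order A < B < D < E < F < G < J < L on the vertex set. Then K (dimension 2) consists of the simplices:

  0-simplices (8): A, B, D, E, F, G, J, L
  1-simplices (24): AB, AD, AE, AF, AJ, AL, BD, BF, BG, BJ, BL, DE, DF, DG, DJ, DL, EF, EG, EJ, EL, FJ, FL, GJ, JL
  2-simplices (16): ABD, ABL, ADF, AEF, AEJ, AJL, BDG, BFJ, BFL, BGJ, DEG, DEL, DFJ, DJL, EFL, EGJ

Hence C_0 ≅ Z^8, C_1 ≅ Z^24, C_2 ≅ Z^16.

∂_1: C_1 → C_0 sends each edge [p,q] (with p < q) to q − p. For instance
  ∂DG = G − D.
This gives a 8×24 integer matrix of rank 7; reducing to Smith normal form yields diagonal entries (1,1,1,1,1,1,1).

The boundary map ∂_2: C_2 → C_1 sends each 2-simplex [p,q,r] to [q,r] − [p,r] + [p,q]. For instance
  ∂EFL = FL − EL + EF,
  ∂DEL = EL − DL + DE.
The 24×16 boundary matrix has rank 15 and Smith normal form diag(1,1,1,1,1,1,1,1,1,1,1,1,1,1,1).

Reading off H_k = ker ∂_k / im ∂_{k+1}:

  H_0: rank C_0 − rank ∂_1 = 8 − 7 = 1, and the invariant factors of ∂_1 are all 1, so H_0 = Z.
  H_1: rank ker ∂_1 − rank ∂_2 = (24 − 7) − 15 = 2, and the invariant factors of ∂_2 are all 1, so H_1 = Z^2.
  H_2: rank ker ∂_2 − rank ∂_3 = (16 − 15) − 0 = 1, and there is no ∂_3, so H_2 = Z.

H_0 ≅ Z,  H_1 ≅ Z^2,  H_2 ≅ Z.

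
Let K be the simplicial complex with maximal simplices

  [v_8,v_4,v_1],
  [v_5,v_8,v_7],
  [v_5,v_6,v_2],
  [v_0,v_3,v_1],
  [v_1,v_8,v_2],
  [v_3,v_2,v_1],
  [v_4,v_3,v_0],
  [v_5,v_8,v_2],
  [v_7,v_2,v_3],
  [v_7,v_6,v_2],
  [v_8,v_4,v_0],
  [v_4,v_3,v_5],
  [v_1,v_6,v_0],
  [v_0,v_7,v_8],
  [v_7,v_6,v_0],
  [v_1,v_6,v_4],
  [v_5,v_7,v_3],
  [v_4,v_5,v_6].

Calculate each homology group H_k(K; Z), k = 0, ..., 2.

H_0 = Z,  H_1 = Z ⊕ Z_2,  H_2 = 0.

Order the vertices as v_0 < v_1 < v_2 < v_3 < v_4 < v_5 < v_6 < v_7 < v_8. Listing each simplex with vertices in this order, K has dimension 2 with simplices:

  0-simplices (9): [v_0], [v_1], [v_2], [v_3], [v_4], [v_5], [v_6], [v_7], [v_8]
  1-simplices (27): (27 of them)
  2-simplices (18): (18 of them)

Hence C_0 ≅ Z^9, C_1 ≅ Z^27, C_2 ≅ Z^18.

The boundary map ∂_1: C_1 → C_0 is given by ∂[p,q] = [q] − [p]. For instance
  ∂[v_2,v_7] = [v_7] − [v_2].
This gives a 9×27 integer matrix of rank 8; reducing to Smith normal form yields diagonal entries (1,1,1,1,1,1,1,1).

Boundary ∂_2: C_2 → C_1 maps a triangle to the signed sum of its edges. For instance
  ∂[v_4,v_5,v_6] = [v_5,v_6] − [v_4,v_6] + [v_4,v_5],
  ∂[v_2,v_3,v_7] = [v_3,v_7] − [v_2,v_7] + [v_2,v_3].
The 27×18 boundary matrix has rank 18 and Smith normal form diag(1,1,1,1,1,1,1,1,1,1,1,1,1,1,1,1,1,2).

Computing H_k = (kernel of ∂_k) / (image of ∂_{k+1}):

  H_0: rank C_0 − rank ∂_1 = 9 − 8 = 1, and the invariant factors of ∂_1 are all 1, so H_0 = Z.
  H_1: rank ker ∂_1 − rank ∂_2 = (27 − 8) − 18 = 1, and ∂_2 has invariant factor 2 > 1, so H_1 = Z ⊕ Z_2.
  H_2: rank ker ∂_2 − rank ∂_3 = (18 − 18) − 0 = 0, and there is no ∂_3, so H_2 = 0.

As a check, the Euler characteristic is 9 − 27 + 18 = 0, which agrees with 1 − 1 + 0 = 0.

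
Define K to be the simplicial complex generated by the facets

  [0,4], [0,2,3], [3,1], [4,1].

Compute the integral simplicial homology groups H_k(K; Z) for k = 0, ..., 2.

H_0 ≅ Z,  H_1 ≅ Z,  H_2 = 0.

Fix the vertex order 0 < 1 < 2 < 3 < 4 and write every simplex with vertices in increasing order. Then dim K = 2 and the simplices of K are:

  0-simplices (5): [0], [1], [2], [3], [4]
  1-simplices (6): [0,2], [0,3], [0,4], [1,3], [1,4], [2,3]
  2-simplices (1): [0,2,3]

Hence C_0 ≅ Z^5, C_1 ≅ Z^6, C_2 ≅ Z^1.

∂_1: C_1 → C_0 maps an edge to its endpoints' difference, ∂[p,q] = q − p.
This gives a 5×6 integer matrix of rank 4; reducing to Smith normal form yields diagonal entries (1,1,1,1).

Boundary ∂_2: C_2 → C_1 maps a triangle to the signed sum of its edges. For instance
  ∂[0,2,3] = [2,3] − [0,3] + [0,2].
The 6×1 boundary matrix has rank 1 and Smith normal form diag(1).

Reading off H_k = ker ∂_k / im ∂_{k+1}:

  H_0: rank C_0 − rank ∂_1 = 5 − 4 = 1, and the invariant factors of ∂_1 are all 1, so H_0 ≅ Z.
  H_1: rank ker ∂_1 − rank ∂_2 = (6 − 4) − 1 = 1, and the invariant factors of ∂_2 are all 1, so H_1 ≅ Z.
  H_2: rank ker ∂_2 − rank ∂_3 = (1 − 1) − 0 = 0, and there is no ∂_3, so H_2 ≅ 0.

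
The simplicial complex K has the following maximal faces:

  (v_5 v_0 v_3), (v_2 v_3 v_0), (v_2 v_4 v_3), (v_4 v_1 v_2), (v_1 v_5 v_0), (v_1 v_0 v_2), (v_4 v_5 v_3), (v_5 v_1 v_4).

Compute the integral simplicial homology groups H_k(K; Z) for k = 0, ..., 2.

H_0 = Z,  H_1 = 0,  H_2 = Z.

K has 6 vertices, 12 edges, 8 triangles.
rank ∂_0 = 0, rank ∂_1 = 5 ⇒ b_0 = 6 − 0 − 5 = 1; all invariant factors of ∂_1 are 1 so no torsion. So H_0 = Z.
rank ∂_1 = 5, rank ∂_2 = 7 ⇒ b_1 = 12 − 5 − 7 = 0; all invariant factors of ∂_2 are 1 so no torsion. So H_1 = 0.
rank ∂_2 = 7, rank ∂_3 = 0 ⇒ b_2 = 8 − 7 − 0 = 1. So H_2 = Z.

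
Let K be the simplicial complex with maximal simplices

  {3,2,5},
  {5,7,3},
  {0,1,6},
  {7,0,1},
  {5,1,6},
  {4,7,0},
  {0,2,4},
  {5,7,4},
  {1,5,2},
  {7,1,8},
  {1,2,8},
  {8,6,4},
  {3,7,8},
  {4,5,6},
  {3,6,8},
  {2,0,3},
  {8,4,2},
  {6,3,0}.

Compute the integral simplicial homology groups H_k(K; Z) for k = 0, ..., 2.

We work with the vertex ordering 0 < 1 < 2 < 3 < 4 < 5 < 6 < 7 < 8. The simplices of K, each written with vertices in increasing order, are:

  0-simplices (9): [0], [1], [2], [3], [4], [5], [6], [7], [8]
  1-simplices (27): (27 of them)
  2-simplices (18): [0,1,6], [0,1,7], [0,2,3], [0,2,4], [0,3,6], [0,4,7], [1,2,5], [1,2,8], [1,5,6], [1,7,8], [2,3,5], [2,4,8], [3,5,7], [3,6,8], [3,7,8], [4,5,6], [4,5,7], [4,6,8]

so the chain groups are C_0 ≅ Z^9, C_1 ≅ Z^27, C_2 ≅ Z^18.

Boundary ∂_1: C_1 → C_0 maps an edge to its endpoints' difference, ∂[p,q] = q − p. For instance
  ∂[0,7] = [7] − [0].
The 9×27 boundary matrix has rank 8 and Smith normal form diag(1,1,1,1,1,1,1,1).

∂_2: C_2 → C_1 sends each 2-simplex [p,q,r] to [q,r] − [p,r] + [p,q]. For instance
  ∂[0,1,7] = [1,7] − [0,7] + [0,1],
  ∂[2,4,8] = [4,8] − [2,8] + [2,4].
The 27×18 boundary matrix has rank 17 and Smith normal form diag(1,1,1,1,1,1,1,1,1,1,1,1,1,1,1,1,1).

From H_k ≅ ker(∂_k) / im(∂_{k+1}) we obtain:

  H_0: rank C_0 − rank ∂_1 = 9 − 8 = 1, and the invariant factors of ∂_1 are all 1, so H_0 ≅ Z.
  H_1: rank ker ∂_1 − rank ∂_2 = (27 − 8) − 17 = 2, and the invariant factors of ∂_2 are all 1, so H_1 ≅ Z^2.
  H_2: rank ker ∂_2 − rank ∂_3 = (18 − 17) − 0 = 1, and there is no ∂_3, so H_2 ≅ Z.

As a check, the Euler characteristic is 9 − 27 + 18 = 0, which agrees with 1 − 2 + 1 = 0.
(K is a triangulation of the torus T^2.)

H_0 ≅ Z,  H_1 ≅ Z^2,  H_2 ≅ Z.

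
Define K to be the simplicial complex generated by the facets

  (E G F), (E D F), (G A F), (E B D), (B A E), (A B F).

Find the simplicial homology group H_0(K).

H_0 ≅ Z.

Take the total order A < B < D < E < F < G on the vertex set. Then K (dimension 2) consists of the simplices:

  0-simplices (6): A, B, D, E, F, G
  1-simplices (12): AB, AE, AF, AG, BD, BE, BF, DE, DF, EF, EG, FG
  2-simplices (6): ABE, ABF, AFG, BDE, DEF, EFG

giving chain groups C_0 ≅ Z^6, C_1 ≅ Z^12, C_2 ≅ Z^6.

Boundary ∂_1: C_1 → C_0 maps an edge to its endpoints' difference, ∂[p,q] = q − p.
As a 6×12 matrix over Z this has rank 5, with invariant factors (1,1,1,1,1).

Boundary ∂_2: C_2 → C_1 maps a triangle to the signed sum of its edges. For instance
  ∂ABF = BF − AF + AB,
  ∂DEF = EF − DF + DE.
The 12×6 boundary matrix has rank 6 and Smith normal form diag(1,1,1,1,1,1).

Computing H_k = (kernel of ∂_k) / (image of ∂_{k+1}):

  H_0: rank C_0 − rank ∂_1 = 6 − 5 = 1, and the invariant factors of ∂_1 are all 1, so H_0 ≅ Z.

(K is a triangulation of the cylinder S^1 x I.)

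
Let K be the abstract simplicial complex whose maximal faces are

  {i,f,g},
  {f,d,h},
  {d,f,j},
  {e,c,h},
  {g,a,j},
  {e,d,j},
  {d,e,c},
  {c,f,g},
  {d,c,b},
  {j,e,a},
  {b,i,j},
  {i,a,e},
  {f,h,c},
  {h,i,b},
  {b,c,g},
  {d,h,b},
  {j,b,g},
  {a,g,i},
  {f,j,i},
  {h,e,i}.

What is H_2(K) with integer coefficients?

We work with the vertex ordering a < b < c < d < e < f < g < h < i < j. The simplices of K, each written with vertices in increasing order, are:

  0-simplices (10): a, b, c, d, e, f, g, h, i, j
  1-simplices (30): ae, ag, ai, aj, bc, bd, bg, bh, bi, bj, cd, ce, cf, cg, ch, de, df, dh, dj, eh, ei, ej, fg, fh, fi, fj, gi, gj, hi, ij
  2-simplices (20): aei, aej, agi, agj, bcd, bcg, bdh, bgj, bhi, bij, cde, ceh, cfg, cfh, dej, dfh, dfj, ehi, fgi, fij

giving chain groups C_0 ≅ Z^10, C_1 ≅ Z^30, C_2 ≅ Z^20.

∂_1: C_1 → C_0 is given by ∂[p,q] = [q] − [p].
The resulting 10×30 matrix has rank 9, and its Smith normal form has invariant factors (1,1,1,1,1,1,1,1,1).

Boundary ∂_2: C_2 → C_1 maps a triangle to the signed sum of its edges. For instance
  ∂ceh = eh − ch + ce,
  ∂bgj = gj − bj + bg.
The 30×20 boundary matrix has rank 20 and Smith normal form diag(1,1,1,1,1,1,1,1,1,1,1,1,1,1,1,1,1,1,1,2).

Now H_k = ker ∂_k / im ∂_{k+1}, so:

  H_2: rank ker ∂_2 − rank ∂_3 = (20 − 20) − 0 = 0, and there is no ∂_3, so H_2 = 0.

(K is a triangulation of the Klein bottle.)

H_2 = 0.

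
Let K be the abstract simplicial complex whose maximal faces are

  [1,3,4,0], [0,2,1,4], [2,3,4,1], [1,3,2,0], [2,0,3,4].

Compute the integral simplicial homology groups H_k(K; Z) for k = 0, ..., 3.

Order the vertices as 0 < 1 < 2 < 3 < 4. Listing each simplex with vertices in this order, K has dimension 3 with simplices:

  0-simplices (5): [0], [1], [2], [3], [4]
  1-simplices (10): [0,1], [0,2], [0,3], [0,4], [1,2], [1,3], [1,4], [2,3], [2,4], [3,4]
  2-simplices (10): [0,1,2], [0,1,3], [0,1,4], [0,2,3], [0,2,4], [0,3,4], [1,2,3], [1,2,4], [1,3,4], [2,3,4]
  3-simplices (5): [0,1,2,3], [0,1,2,4], [0,1,3,4], [0,2,3,4], [1,2,3,4]

Hence C_0 ≅ Z^5, C_1 ≅ Z^10, C_2 ≅ Z^10, C_3 ≅ Z^5.

The boundary map ∂_1: C_1 → C_0 sends each edge [p,q] (with p < q) to q − p. For instance
  ∂[2,3] = [3] − [2].
This gives a 5×10 integer matrix of rank 4; reducing to Smith normal form yields diagonal entries (1,1,1,1).

The boundary map ∂_2: C_2 → C_1 maps a triangle to the signed sum of its edges. For instance
  ∂[1,2,3] = [2,3] − [1,3] + [1,2],
  ∂[0,3,4] = [3,4] − [0,4] + [0,3].
This gives a 10×10 integer matrix of rank 6; reducing to Smith normal form yields diagonal entries (1,1,1,1,1,1).

The boundary map ∂_3: C_3 → C_2 sends each 3-simplex σ to the alternating sum Σ_i (−1)^i (σ with its i-th vertex removed). For instance
  ∂[0,1,2,3] = [1,2,3] − [0,2,3] + [0,1,3] − [0,1,2],
  ∂[1,2,3,4] = [2,3,4] − [1,3,4] + [1,2,4] − [1,2,3].
The resulting 10×5 matrix has rank 4, and its Smith normal form has invariant factors (1,1,1,1).

From H_k ≅ ker(∂_k) / im(∂_{k+1}) we obtain:

  H_0: rank C_0 − rank ∂_1 = 5 − 4 = 1, and the invariant factors of ∂_1 are all 1, so H_0 ≅ Z.
  H_1: rank ker ∂_1 − rank ∂_2 = (10 − 4) − 6 = 0, and the invariant factors of ∂_2 are all 1, so H_1 ≅ 0.
  H_2: rank ker ∂_2 − rank ∂_3 = (10 − 6) − 4 = 0, and the invariant factors of ∂_3 are all 1, so H_2 ≅ 0.
  H_3: rank ker ∂_3 − rank ∂_4 = (5 − 4) − 0 = 1, and there is no ∂_4, so H_3 ≅ Z.

As a check, the Euler characteristic is 5 − 10 + 10 − 5 = 0, which agrees with 1 − 0 + 0 − 1 = 0.

H_0 ≅ Z,  H_1 = 0,  H_2 = 0,  H_3 ≅ Z.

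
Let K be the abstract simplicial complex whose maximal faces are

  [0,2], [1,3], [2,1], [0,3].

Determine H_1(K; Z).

Fix the vertex order 0 < 1 < 2 < 3 and write every simplex with vertices in increasing order. Then dim K = 1 and the simplices of K are:

  0-simplices (4): [0], [1], [2], [3]
  1-simplices (4): [0,2], [0,3], [1,2], [1,3]

so the chain groups are C_0 ≅ Z^4, C_1 ≅ Z^4.

Boundary ∂_1: C_1 → C_0 sends each edge [p,q] (with p < q) to q − p. For instance
  ∂[0,2] = [2] − [0].
This gives a 4×4 integer matrix of rank 3; reducing to Smith normal form yields diagonal entries (1,1,1).

From H_k ≅ ker(∂_k) / im(∂_{k+1}) we obtain:

  H_1: rank ker ∂_1 − rank ∂_2 = (4 − 3) − 0 = 1, and there is no ∂_2, so H_1 = Z.

H_1 = Z.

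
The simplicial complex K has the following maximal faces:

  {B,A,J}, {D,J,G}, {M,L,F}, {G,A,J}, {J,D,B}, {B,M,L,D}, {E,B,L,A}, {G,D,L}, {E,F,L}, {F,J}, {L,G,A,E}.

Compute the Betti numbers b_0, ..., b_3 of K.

b_0 = 1, b_1 = 1, b_2 = 1, b_3 = 0.

Fix the vertex order A < B < D < E < F < G < J < L < M and write every simplex with vertices in increasing order. Then dim K = 3 and the simplices of K are:

  0-simplices (9): A, B, D, E, F, G, J, L, M
  1-simplices (23): AB, AE, AG, AJ, AL, BD, BE, BJ, BL, BM, DG, DJ, DL, DM, EF, EG, EL, FJ, FL, FM, GJ, GL, LM
  2-simplices (18): ABE, ABJ, ABL, AEG, AEL, AGJ, AGL, BDJ, BDL, BDM, BEL, BLM, DGJ, DGL, DLM, EFL, EGL, FLM
  3-simplices (3): ABEL, AEGL, BDLM

Hence C_0 ≅ Z^9, C_1 ≅ Z^23, C_2 ≅ Z^18, C_3 ≅ Z^3.

The boundary map ∂_1: C_1 → C_0 is given by ∂[p,q] = [q] − [p].
The 9×23 boundary matrix has rank 8 and Smith normal form diag(1,1,1,1,1,1,1,1).

∂_2: C_2 → C_1 maps a triangle to the signed sum of its edges. For instance
  ∂ABL = BL − AL + AB,
  ∂ABJ = BJ − AJ + AB.
The resulting 23×18 matrix has rank 14, and its Smith normal form has invariant factors (1,1,1,1,1,1,1,1,1,1,1,1,1,1).

The boundary map ∂_3: C_3 → C_2 sends each 3-simplex σ to the alternating sum Σ_i (−1)^i (σ with its i-th vertex removed). For instance
  ∂ABEL = BEL − AEL + ABL − ABE,
  ∂AEGL = EGL − AGL + AEL − AEG.
The resulting 18×3 matrix has rank 3, and its Smith normal form has invariant factors (1,1,1).

Reading off H_k = ker ∂_k / im ∂_{k+1}:

  H_0: rank C_0 − rank ∂_1 = 9 − 8 = 1, and the invariant factors of ∂_1 are all 1, so H_0 ≅ Z.
  H_1: rank ker ∂_1 − rank ∂_2 = (23 − 8) − 14 = 1, and the invariant factors of ∂_2 are all 1, so H_1 ≅ Z.
  H_2: rank ker ∂_2 − rank ∂_3 = (18 − 14) − 3 = 1, and the invariant factors of ∂_3 are all 1, so H_2 ≅ Z.
  H_3: rank ker ∂_3 − rank ∂_4 = (3 − 3) − 0 = 0, and there is no ∂_4, so H_3 ≅ 0.

Hence the Betti numbers are b_0 = 1, b_1 = 1, b_2 = 1, b_3 = 0.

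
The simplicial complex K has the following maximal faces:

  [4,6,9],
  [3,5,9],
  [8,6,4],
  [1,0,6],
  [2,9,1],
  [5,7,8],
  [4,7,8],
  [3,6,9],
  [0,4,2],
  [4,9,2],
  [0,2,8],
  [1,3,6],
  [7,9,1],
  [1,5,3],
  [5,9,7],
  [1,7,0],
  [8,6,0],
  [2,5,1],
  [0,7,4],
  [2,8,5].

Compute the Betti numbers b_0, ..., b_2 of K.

Take the total order 0 < 1 < 2 < 3 < 4 < 5 < 6 < 7 < 8 < 9 on the vertex set. Then K (dimension 2) consists of the simplices:

  0-simplices (10): [0], [1], [2], [3], [4], [5], [6], [7], [8], [9]
  1-simplices (30): (30 of them)
  2-simplices (20): (20 of them)

so the chain groups are C_0 ≅ Z^10, C_1 ≅ Z^30, C_2 ≅ Z^20.

The boundary map ∂_1: C_1 → C_0 maps an edge to its endpoints' difference, ∂[p,q] = q − p. For instance
  ∂[0,6] = [6] − [0].
The 10×30 boundary matrix has rank 9 and Smith normal form diag(1,1,1,1,1,1,1,1,1).

Boundary ∂_2: C_2 → C_1 sends each 2-simplex [p,q,r] to [q,r] − [p,r] + [p,q]. For instance
  ∂[1,3,5] = [3,5] − [1,5] + [1,3],
  ∂[0,1,6] = [1,6] − [0,6] + [0,1].
This gives a 30×20 integer matrix of rank 20; reducing to Smith normal form yields diagonal entries (1,1,1,1,1,1,1,1,1,1,1,1,1,1,1,1,1,1,1,2).

Reading off H_k = ker ∂_k / im ∂_{k+1}:

  H_0: rank C_0 − rank ∂_1 = 10 − 9 = 1, and the invariant factors of ∂_1 are all 1, so H_0 ≅ Z.
  H_1: rank ker ∂_1 − rank ∂_2 = (30 − 9) − 20 = 1, and ∂_2 has invariant factor 2 > 1, so H_1 ≅ Z ⊕ Z/2.
  H_2: rank ker ∂_2 − rank ∂_3 = (20 − 20) − 0 = 0, and there is no ∂_3, so H_2 ≅ 0.

(K is a triangulation of the Klein bottle.)

Hence the Betti numbers are b_0 = 1, b_1 = 1, b_2 = 0.

b_0 = 1, b_1 = 1, b_2 = 0.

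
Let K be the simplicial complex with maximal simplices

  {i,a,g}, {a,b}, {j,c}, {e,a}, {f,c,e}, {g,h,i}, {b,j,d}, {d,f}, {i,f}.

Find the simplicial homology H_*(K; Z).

H_0 ≅ Z,  H_1 ≅ Z^3,  H_2 = 0.

We work with the vertex ordering a < b < c < d < e < f < g < h < i < j. The simplices of K, each written with vertices in increasing order, are:

  0-simplices (10): a, b, c, d, e, f, g, h, i, j
  1-simplices (16): ab, ae, ag, ai, bd, bj, ce, cf, cj, df, dj, ef, fi, gh, gi, hi
  2-simplices (4): agi, bdj, cef, ghi

Hence C_0 ≅ Z^10, C_1 ≅ Z^16, C_2 ≅ Z^4.

The boundary map ∂_1: C_1 → C_0 is given by ∂[p,q] = [q] − [p]. For instance
  ∂ae = e − a.
This gives a 10×16 integer matrix of rank 9; reducing to Smith normal form yields diagonal entries (1,1,1,1,1,1,1,1,1).

Boundary ∂_2: C_2 → C_1 maps a triangle to the signed sum of its edges. For instance
  ∂bdj = dj − bj + bd,
  ∂cef = ef − cf + ce.
The resulting 16×4 matrix has rank 4, and its Smith normal form has invariant factors (1,1,1,1).

From H_k ≅ ker(∂_k) / im(∂_{k+1}) we obtain:

  H_0: rank C_0 − rank ∂_1 = 10 − 9 = 1, and the invariant factors of ∂_1 are all 1, so H_0 = Z.
  H_1: rank ker ∂_1 − rank ∂_2 = (16 − 9) − 4 = 3, and the invariant factors of ∂_2 are all 1, so H_1 = Z^3.
  H_2: rank ker ∂_2 − rank ∂_3 = (4 − 4) − 0 = 0, and there is no ∂_3, so H_2 = 0.

As a check, the Euler characteristic is 10 − 16 + 4 = -2, which agrees with 1 − 3 + 0 = -2.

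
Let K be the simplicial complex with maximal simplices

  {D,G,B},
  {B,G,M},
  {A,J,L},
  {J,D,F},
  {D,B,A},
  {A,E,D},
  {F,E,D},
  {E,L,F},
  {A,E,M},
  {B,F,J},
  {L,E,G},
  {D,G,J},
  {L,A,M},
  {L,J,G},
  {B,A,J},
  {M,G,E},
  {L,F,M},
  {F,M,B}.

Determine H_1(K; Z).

H_1 = Z ⊕ Z/2.

Fix the vertex order A < B < D < E < F < G < J < L < M and write every simplex with vertices in increasing order. Then dim K = 2 and the simplices of K are:

  0-simplices (9): A, B, D, E, F, G, J, L, M
  1-simplices (27): AB, AD, AE, AJ, AL, AM, BD, BF, BG, BJ, BM, DE, DF, DG, DJ, EF, EG, EL, EM, FJ, FL, FM, GJ, GL, GM, JL, LM
  2-simplices (18): ABD, ABJ, ADE, AEM, AJL, ALM, BDG, BFJ, BFM, BGM, DEF, DFJ, DGJ, EFL, EGL, EGM, FLM, GJL

so the chain groups are C_0 ≅ Z^9, C_1 ≅ Z^27, C_2 ≅ Z^18.

The boundary map ∂_1: C_1 → C_0 maps an edge to its endpoints' difference, ∂[p,q] = q − p. For instance
  ∂DG = G − D.
The 9×27 boundary matrix has rank 8 and Smith normal form diag(1,1,1,1,1,1,1,1).

∂_2: C_2 → C_1 acts by ∂[p,q,r] = [q,r] − [p,r] + [p,q]. For instance
  ∂DEF = EF − DF + DE,
  ∂ADE = DE − AE + AD.
The resulting 27×18 matrix has rank 18, and its Smith normal form has invariant factors (1,1,1,1,1,1,1,1,1,1,1,1,1,1,1,1,1,2).

Reading off H_k = ker ∂_k / im ∂_{k+1}:

  H_1: rank ker ∂_1 − rank ∂_2 = (27 − 8) − 18 = 1, and ∂_2 has invariant factor 2 > 1, so H_1 = Z ⊕ Z/2.

(K is a triangulation of the Klein bottle.)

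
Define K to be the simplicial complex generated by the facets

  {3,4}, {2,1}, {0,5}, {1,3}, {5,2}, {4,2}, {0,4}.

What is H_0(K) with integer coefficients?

We work with the vertex ordering 0 < 1 < 2 < 3 < 4 < 5. The simplices of K, each written with vertices in increasing order, are:

  0-simplices (6): [0], [1], [2], [3], [4], [5]
  1-simplices (7): [0,4], [0,5], [1,2], [1,3], [2,4], [2,5], [3,4]

giving chain groups C_0 ≅ Z^6, C_1 ≅ Z^7.

Boundary ∂_1: C_1 → C_0 sends each edge [p,q] (with p < q) to q − p.
As a 6×7 matrix over Z this has rank 5, with invariant factors (1,1,1,1,1).

Computing H_k = (kernel of ∂_k) / (image of ∂_{k+1}):

  H_0: rank C_0 − rank ∂_1 = 6 − 5 = 1, and the invariant factors of ∂_1 are all 1, so H_0 ≅ Z.

H_0 = Z.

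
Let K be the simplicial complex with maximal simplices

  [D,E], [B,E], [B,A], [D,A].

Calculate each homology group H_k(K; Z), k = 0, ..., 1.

Take the total order A < B < D < E on the vertex set. Then K (dimension 1) consists of the simplices:

  0-simplices (4): A, B, D, E
  1-simplices (4): AB, AD, BE, DE

giving chain groups C_0 ≅ Z^4, C_1 ≅ Z^4.

The boundary map ∂_1: C_1 → C_0 is given by ∂[p,q] = [q] − [p]. For instance
  ∂AB = B − A.
This gives a 4×4 integer matrix of rank 3; reducing to Smith normal form yields diagonal entries (1,1,1).

Reading off H_k = ker ∂_k / im ∂_{k+1}:

  H_0: rank C_0 − rank ∂_1 = 4 − 3 = 1, and the invariant factors of ∂_1 are all 1, so H_0 = Z.
  H_1: rank ker ∂_1 − rank ∂_2 = (4 − 3) − 0 = 1, and there is no ∂_2, so H_1 = Z.

(K is a triangulation of the circle S^1.)

H_0 = Z,  H_1 = Z.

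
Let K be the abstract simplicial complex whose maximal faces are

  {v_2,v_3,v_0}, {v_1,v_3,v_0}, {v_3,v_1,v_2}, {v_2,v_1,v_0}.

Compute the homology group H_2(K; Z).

Take the total order v_0 < v_1 < v_2 < v_3 on the vertex set. Then K (dimension 2) consists of the simplices:

  0-simplices (4): [v_0], [v_1], [v_2], [v_3]
  1-simplices (6): [v_0,v_1], [v_0,v_2], [v_0,v_3], [v_1,v_2], [v_1,v_3], [v_2,v_3]
  2-simplices (4): [v_0,v_1,v_2], [v_0,v_1,v_3], [v_0,v_2,v_3], [v_1,v_2,v_3]

giving chain groups C_0 ≅ Z^4, C_1 ≅ Z^6, C_2 ≅ Z^4.

Boundary ∂_1: C_1 → C_0 is given by ∂[p,q] = [q] − [p]. For instance
  ∂[v_0,v_3] = [v_3] − [v_0].
This gives a 4×6 integer matrix of rank 3; reducing to Smith normal form yields diagonal entries (1,1,1).

The boundary map ∂_2: C_2 → C_1 acts by ∂[p,q,r] = [q,r] − [p,r] + [p,q]. For instance
  ∂[v_0,v_2,v_3] = [v_2,v_3] − [v_0,v_3] + [v_0,v_2],
  ∂[v_0,v_1,v_2] = [v_1,v_2] − [v_0,v_2] + [v_0,v_1].
The resulting 6×4 matrix has rank 3, and its Smith normal form has invariant factors (1,1,1).

From H_k ≅ ker(∂_k) / im(∂_{k+1}) we obtain:

  H_2: rank ker ∂_2 − rank ∂_3 = (4 − 3) − 0 = 1, and there is no ∂_3, so H_2 = Z.

(K is a triangulation of the 2-sphere S^2.)

H_2 = Z.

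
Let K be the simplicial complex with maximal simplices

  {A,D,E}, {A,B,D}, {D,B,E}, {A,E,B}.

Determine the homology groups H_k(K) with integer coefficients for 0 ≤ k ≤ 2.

Fix the vertex order A < B < D < E and write every simplex with vertices in increasing order. Then dim K = 2 and the simplices of K are:

  0-simplices (4): A, B, D, E
  1-simplices (6): AB, AD, AE, BD, BE, DE
  2-simplices (4): ABD, ABE, ADE, BDE

Hence C_0 ≅ Z^4, C_1 ≅ Z^6, C_2 ≅ Z^4.

Boundary ∂_1: C_1 → C_0 maps an edge to its endpoints' difference, ∂[p,q] = q − p. For instance
  ∂AD = D − A.
As a 4×6 matrix over Z this has rank 3, with invariant factors (1,1,1).

∂_2: C_2 → C_1 maps a triangle to the signed sum of its edges. For instance
  ∂BDE = DE − BE + BD,
  ∂ABE = BE − AE + AB.
As a 6×4 matrix over Z this has rank 3, with invariant factors (1,1,1).

Computing H_k = (kernel of ∂_k) / (image of ∂_{k+1}):

  H_0: rank C_0 − rank ∂_1 = 4 − 3 = 1, and the invariant factors of ∂_1 are all 1, so H_0 ≅ Z.
  H_1: rank ker ∂_1 − rank ∂_2 = (6 − 3) − 3 = 0, and the invariant factors of ∂_2 are all 1, so H_1 ≅ 0.
  H_2: rank ker ∂_2 − rank ∂_3 = (4 − 3) − 0 = 1, and there is no ∂_3, so H_2 ≅ Z.

(K is a triangulation of the 2-sphere S^2.)

H_0 = Z,  H_1 = 0,  H_2 = Z.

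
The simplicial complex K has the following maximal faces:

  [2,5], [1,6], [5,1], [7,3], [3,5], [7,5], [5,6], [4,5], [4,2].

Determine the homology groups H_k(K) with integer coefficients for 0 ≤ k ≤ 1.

H_0 = Z,  H_1 = Z^3.

K has 7 vertices, 9 edges.
rank ∂_0 = 0, rank ∂_1 = 6 ⇒ b_0 = 7 − 0 − 6 = 1; all invariant factors of ∂_1 are 1 so no torsion. So H_0 ≅ Z.
rank ∂_1 = 6, rank ∂_2 = 0 ⇒ b_1 = 9 − 6 − 0 = 3. So H_1 ≅ Z^3.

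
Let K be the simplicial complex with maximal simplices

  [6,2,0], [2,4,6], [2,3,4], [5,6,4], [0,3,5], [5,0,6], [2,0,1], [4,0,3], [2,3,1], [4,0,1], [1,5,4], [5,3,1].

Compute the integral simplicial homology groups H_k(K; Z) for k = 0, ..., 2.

H_0 ≅ Z,  H_1 ≅ Z/2,  H_2 = 0.

We work with the vertex ordering 0 < 1 < 2 < 3 < 4 < 5 < 6. The simplices of K, each written with vertices in increasing order, are:

  0-simplices (7): [0], [1], [2], [3], [4], [5], [6]
  1-simplices (18): [0,1], [0,2], [0,3], [0,4], [0,5], [0,6], [1,2], [1,3], [1,4], [1,5], [2,3], [2,4], [2,6], [3,4], [3,5], [4,5], [4,6], [5,6]
  2-simplices (12): [0,1,2], [0,1,4], [0,2,6], [0,3,4], [0,3,5], [0,5,6], [1,2,3], [1,3,5], [1,4,5], [2,3,4], [2,4,6], [4,5,6]

so the chain groups are C_0 ≅ Z^7, C_1 ≅ Z^18, C_2 ≅ Z^12.

Boundary ∂_1: C_1 → C_0 maps an edge to its endpoints' difference, ∂[p,q] = q − p. For instance
  ∂[1,4] = [4] − [1].
This gives a 7×18 integer matrix of rank 6; reducing to Smith normal form yields diagonal entries (1,1,1,1,1,1).

The boundary map ∂_2: C_2 → C_1 sends each 2-simplex [p,q,r] to [q,r] − [p,r] + [p,q]. For instance
  ∂[1,3,5] = [3,5] − [1,5] + [1,3],
  ∂[1,2,3] = [2,3] − [1,3] + [1,2].
This gives a 18×12 integer matrix of rank 12; reducing to Smith normal form yields diagonal entries (1,1,1,1,1,1,1,1,1,1,1,2).

Computing H_k = (kernel of ∂_k) / (image of ∂_{k+1}):

  H_0: rank C_0 − rank ∂_1 = 7 − 6 = 1, and the invariant factors of ∂_1 are all 1, so H_0 = Z.
  H_1: rank ker ∂_1 − rank ∂_2 = (18 − 6) − 12 = 0, and ∂_2 has invariant factor 2 > 1, so H_1 = Z/2.
  H_2: rank ker ∂_2 − rank ∂_3 = (12 − 12) − 0 = 0, and there is no ∂_3, so H_2 = 0.

(K is a triangulation of the real projective plane RP^2.)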